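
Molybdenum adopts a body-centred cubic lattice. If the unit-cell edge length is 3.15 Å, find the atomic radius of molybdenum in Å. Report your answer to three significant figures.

1.36 Å

In a BCC lattice, atoms touch along the body diagonal, so √3·a = 4r.
r = √3·a/4 = 1.7321 × 3.15 / 4 = 1.36 Å.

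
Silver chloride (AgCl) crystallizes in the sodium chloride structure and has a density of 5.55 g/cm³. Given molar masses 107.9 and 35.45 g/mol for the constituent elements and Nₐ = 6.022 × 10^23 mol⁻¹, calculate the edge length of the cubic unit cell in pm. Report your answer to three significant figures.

M(AgCl) = 143.35 g/mol; Z = 4 formula units per cell.
a³ = Z·M/(N_A·ρ) = 4 × 143.35 / (6.022 × 10²³ × 5.55) = 1.716 × 10^-22 cm³, so a = 5.557 × 10^-8 cm = 556 pm.

556 pm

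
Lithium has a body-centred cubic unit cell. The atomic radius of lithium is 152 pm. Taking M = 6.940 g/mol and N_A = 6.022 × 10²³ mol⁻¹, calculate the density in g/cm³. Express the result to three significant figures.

0.533 g/cm³

In a BCC lattice, atoms touch along the body diagonal, so √3·a = 4r, giving a = 351.0 pm = 3.510 × 10^-8 cm.
With Z = 2, ρ = Z·M/(N_A·a³) = 2 × 6.940 / (6.022 × 10²³ × 4.325 × 10^-23) = 0.5329 g/cm³.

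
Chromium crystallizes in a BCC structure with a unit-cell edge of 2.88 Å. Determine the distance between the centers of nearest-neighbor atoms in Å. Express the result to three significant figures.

In a BCC structure, atoms touch along the body diagonal, so √3·a = 4r; the nearest-neighbor distance equals 2r = 0.8660·a.
d = 0.8660 × 2.88 = 2.49 Å.

2.49 Å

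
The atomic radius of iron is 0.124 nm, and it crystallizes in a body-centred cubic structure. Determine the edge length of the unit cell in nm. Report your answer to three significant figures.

0.286 nm

In a BCC lattice, atoms touch along the body diagonal, so √3·a = 4r.
a = 4r/√3 = 4 × 0.124 / 1.7321 = 0.286 nm.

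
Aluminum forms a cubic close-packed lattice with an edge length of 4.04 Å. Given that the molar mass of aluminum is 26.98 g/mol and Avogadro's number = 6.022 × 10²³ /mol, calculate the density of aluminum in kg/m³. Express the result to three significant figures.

2720 kg/m³

An FCC unit cell contains Z = 4 atoms.
Cell volume: a³ = (4.04 Å)³ = (4.040 × 10^-8 cm)³ = 6.594 × 10^-23 cm³.
ρ = Z·M/(N_A·a³) = 4 × 26.98 / (6.022 × 10²³ × 6.594 × 10^-23) = 2.718 g/cm³ = 2720 kg/m³.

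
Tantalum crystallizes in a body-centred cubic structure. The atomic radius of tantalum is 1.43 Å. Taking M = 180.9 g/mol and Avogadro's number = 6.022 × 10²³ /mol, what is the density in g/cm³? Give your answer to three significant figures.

In a BCC lattice, atoms touch along the body diagonal, so √3·a = 4r, giving a = 3.302 Å = 3.302 × 10^-8 cm.
With Z = 2, ρ = Z·M/(N_A·a³) = 2 × 180.9 / (6.022 × 10²³ × 3.602 × 10^-23) = 16.68 g/cm³.

16.7 g/cm³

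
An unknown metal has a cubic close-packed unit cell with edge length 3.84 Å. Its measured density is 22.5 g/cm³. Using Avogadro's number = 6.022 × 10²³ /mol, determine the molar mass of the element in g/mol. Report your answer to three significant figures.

192 g/mol

An FCC cell has Z = 4 atoms; a = 3.840 × 10^-8 cm.
M = ρ·N_A·a³/Z = 22.5 × 6.022 × 10²³ × 5.662 × 10^-23 / 4 = 192 g/mol.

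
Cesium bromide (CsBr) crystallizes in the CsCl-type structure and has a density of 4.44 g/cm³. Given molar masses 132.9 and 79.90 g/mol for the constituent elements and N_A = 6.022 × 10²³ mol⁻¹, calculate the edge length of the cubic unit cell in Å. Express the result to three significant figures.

4.30 Å

M(CsBr) = 212.8 g/mol; Z = 1 formula unit per cell.
a³ = Z·M/(N_A·ρ) = 1 × 212.8 / (6.022 × 10²³ × 4.44) = 7.959 × 10^-23 cm³, so a = 4.301 × 10^-8 cm = 4.30 Å.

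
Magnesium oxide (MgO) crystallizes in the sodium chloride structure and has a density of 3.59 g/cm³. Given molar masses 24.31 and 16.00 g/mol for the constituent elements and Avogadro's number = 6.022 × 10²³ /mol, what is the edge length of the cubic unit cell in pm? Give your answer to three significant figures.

421 pm

M(MgO) = 40.31 g/mol; Z = 4 formula units per cell.
a³ = Z·M/(N_A·ρ) = 4 × 40.31 / (6.022 × 10²³ × 3.59) = 7.458 × 10^-23 cm³, so a = 4.209 × 10^-8 cm = 421 pm.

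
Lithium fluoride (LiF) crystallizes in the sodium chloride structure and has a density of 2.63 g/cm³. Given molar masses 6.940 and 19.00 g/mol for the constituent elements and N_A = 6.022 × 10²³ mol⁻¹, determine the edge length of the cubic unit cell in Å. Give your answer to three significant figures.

M(LiF) = 25.94 g/mol; Z = 4 formula units per cell.
a³ = Z·M/(N_A·ρ) = 4 × 25.94 / (6.022 × 10²³ × 2.63) = 6.551 × 10^-23 cm³, so a = 4.031 × 10^-8 cm = 4.03 Å.

4.03 Å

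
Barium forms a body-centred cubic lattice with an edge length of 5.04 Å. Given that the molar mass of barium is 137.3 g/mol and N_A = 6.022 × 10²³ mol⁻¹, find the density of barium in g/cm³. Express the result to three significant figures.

3.56 g/cm³

A BCC unit cell contains Z = 2 atoms.
Cell volume: a³ = (5.04 Å)³ = (5.040 × 10^-8 cm)³ = 1.280 × 10^-22 cm³.
ρ = Z·M/(N_A·a³) = 2 × 137.3 / (6.022 × 10²³ × 1.280 × 10^-22) = 3.562 g/cm³.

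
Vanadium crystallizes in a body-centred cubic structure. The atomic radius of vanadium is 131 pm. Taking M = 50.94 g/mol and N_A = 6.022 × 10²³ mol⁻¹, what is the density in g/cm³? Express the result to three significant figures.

6.11 g/cm³

In a BCC lattice, atoms touch along the body diagonal, so √3·a = 4r, giving a = 302.5 pm = 3.025 × 10^-8 cm.
With Z = 2, ρ = Z·M/(N_A·a³) = 2 × 50.94 / (6.022 × 10²³ × 2.769 × 10^-23) = 6.110 g/cm³.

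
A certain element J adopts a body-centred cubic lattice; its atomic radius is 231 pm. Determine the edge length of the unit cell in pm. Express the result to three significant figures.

533 pm

In a BCC lattice, atoms touch along the body diagonal, so √3·a = 4r.
a = 4r/√3 = 4 × 231 / 1.7321 = 533 pm.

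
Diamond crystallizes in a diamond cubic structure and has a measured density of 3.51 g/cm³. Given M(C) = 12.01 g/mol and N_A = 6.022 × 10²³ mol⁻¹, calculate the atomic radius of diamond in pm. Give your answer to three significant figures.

77.3 pm

For a diamond cubic cell (Z = 8), a³ = Z·M/(N_A·ρ) = 8 × 12.01 / (6.022 × 10²³ × 3.510) = 4.546 × 10^-23 cm³, so a = 3.569 × 10^-8 cm = 356.9 pm.
Nearest neighbors lie along the body diagonal with √3·a = 8r, so r = 0.2165 × a = 77.3 pm.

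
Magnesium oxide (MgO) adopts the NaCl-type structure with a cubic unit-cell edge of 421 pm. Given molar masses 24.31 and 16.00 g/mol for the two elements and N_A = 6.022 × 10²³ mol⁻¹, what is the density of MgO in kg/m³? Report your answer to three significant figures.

The NaCl-type structure contains Z = 4 formula units per cell; M(MgO) = 24.31 + 16.00 = 40.31 g/mol.
a³ = (4.210 × 10^-8 cm)³ = 7.462 × 10^-23 cm³.
ρ = 4 × 40.31 / (6.022 × 10²³ × 7.462 × 10^-23) = 3.588 g/cm³ = 3590 kg/m³.

3590 kg/m³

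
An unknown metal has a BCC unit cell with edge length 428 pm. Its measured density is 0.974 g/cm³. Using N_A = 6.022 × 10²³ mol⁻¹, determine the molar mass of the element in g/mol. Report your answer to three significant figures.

23.0 g/mol

A BCC cell has Z = 2 atoms; a = 4.280 × 10^-8 cm.
M = ρ·N_A·a³/Z = 0.974 × 6.022 × 10²³ × 7.840 × 10^-23 / 2 = 23.0 g/mol.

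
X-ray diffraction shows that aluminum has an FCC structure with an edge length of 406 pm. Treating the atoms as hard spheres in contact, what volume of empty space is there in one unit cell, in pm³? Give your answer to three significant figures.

In an FCC lattice atoms touch along the face diagonal, so √2·a = 4r, so r = 0.3536a = 143.5 pm.
V_cell = a³ = 6.692 × 10^7 pm³; V_atoms = 4 × (4/3)πr³ = 4.956 × 10^7 pm³.
Empty space = 6.692 × 10^7 − 4.956 × 10^7 = 1.74 × 10^7 pm³.

1.74 × 10^7 pm³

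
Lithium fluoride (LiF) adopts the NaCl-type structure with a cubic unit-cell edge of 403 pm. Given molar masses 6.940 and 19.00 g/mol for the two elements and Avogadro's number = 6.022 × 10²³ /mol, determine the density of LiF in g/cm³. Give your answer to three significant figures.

The NaCl-type structure contains Z = 4 formula units per cell; M(LiF) = 6.940 + 19.00 = 25.94 g/mol.
a³ = (4.030 × 10^-8 cm)³ = 6.545 × 10^-23 cm³.
ρ = 4 × 25.94 / (6.022 × 10²³ × 6.545 × 10^-23) = 2.633 g/cm³.

2.63 g/cm³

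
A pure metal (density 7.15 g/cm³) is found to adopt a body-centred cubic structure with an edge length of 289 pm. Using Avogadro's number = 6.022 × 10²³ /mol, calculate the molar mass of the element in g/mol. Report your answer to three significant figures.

52.0 g/mol

A BCC cell has Z = 2 atoms; a = 2.890 × 10^-8 cm.
M = ρ·N_A·a³/Z = 7.15 × 6.022 × 10²³ × 2.414 × 10^-23 / 2 = 52.0 g/mol.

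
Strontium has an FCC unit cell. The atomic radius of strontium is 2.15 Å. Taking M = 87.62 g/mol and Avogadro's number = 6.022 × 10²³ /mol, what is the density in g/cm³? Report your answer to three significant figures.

2.59 g/cm³

In an FCC lattice, atoms touch along the face diagonal, so √2·a = 4r, giving a = 6.081 Å = 6.081 × 10^-8 cm.
With Z = 4, ρ = Z·M/(N_A·a³) = 4 × 87.62 / (6.022 × 10²³ × 2.249 × 10^-22) = 2.588 g/cm³.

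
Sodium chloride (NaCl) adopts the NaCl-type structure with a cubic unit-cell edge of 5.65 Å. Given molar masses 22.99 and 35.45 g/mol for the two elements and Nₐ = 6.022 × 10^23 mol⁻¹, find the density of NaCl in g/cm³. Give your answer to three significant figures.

2.15 g/cm³

The NaCl-type structure contains Z = 4 formula units per cell; M(NaCl) = 22.99 + 35.45 = 58.44 g/mol.
a³ = (5.650 × 10^-8 cm)³ = 1.804 × 10^-22 cm³.
ρ = 4 × 58.44 / (6.022 × 10²³ × 1.804 × 10^-22) = 2.152 g/cm³.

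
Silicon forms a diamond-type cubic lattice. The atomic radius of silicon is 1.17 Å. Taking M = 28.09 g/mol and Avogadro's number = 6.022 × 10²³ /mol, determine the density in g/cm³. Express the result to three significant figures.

In a diamond cubic lattice, nearest neighbors lie along the body diagonal with √3·a = 8r, giving a = 5.404 Å = 5.404 × 10^-8 cm.
With Z = 8, ρ = Z·M/(N_A·a³) = 8 × 28.09 / (6.022 × 10²³ × 1.578 × 10^-22) = 2.365 g/cm³.

2.36 g/cm³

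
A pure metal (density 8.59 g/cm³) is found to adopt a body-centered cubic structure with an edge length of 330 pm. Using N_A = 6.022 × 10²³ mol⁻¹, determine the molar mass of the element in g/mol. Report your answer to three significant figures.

92.9 g/mol

A BCC cell has Z = 2 atoms; a = 3.300 × 10^-8 cm.
M = ρ·N_A·a³/Z = 8.59 × 6.022 × 10²³ × 3.594 × 10^-23 / 2 = 92.9 g/mol.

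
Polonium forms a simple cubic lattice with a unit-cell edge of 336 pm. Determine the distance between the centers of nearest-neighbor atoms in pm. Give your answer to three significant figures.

336 pm

In a simple cubic structure, atoms touch along the cell edge, so a = 2r; the nearest-neighbor distance equals 2r = 1.000·a.
d = 1.000 × 336 = 336 pm.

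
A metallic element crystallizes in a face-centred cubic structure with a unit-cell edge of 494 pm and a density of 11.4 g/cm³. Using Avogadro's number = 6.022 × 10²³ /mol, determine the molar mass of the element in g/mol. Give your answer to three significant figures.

An FCC cell has Z = 4 atoms; a = 4.940 × 10^-8 cm.
M = ρ·N_A·a³/Z = 11.4 × 6.022 × 10²³ × 1.206 × 10^-22 / 4 = 207 g/mol.

207 g/mol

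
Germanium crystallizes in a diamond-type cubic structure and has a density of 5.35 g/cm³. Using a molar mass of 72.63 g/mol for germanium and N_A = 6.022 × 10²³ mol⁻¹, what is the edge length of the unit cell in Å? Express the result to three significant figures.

With Z = 8 atoms per diamond cubic cell, a³ = Z·M/(N_A·ρ) = 8 × 72.63 / (6.022 × 10²³ × 5.350 g/cm³) = 1.803 × 10^-22 cm³.
a = (1.803 × 10^-22)^(1/3) = 5.650 × 10^-8 cm = 5.65 Å.

5.65 Å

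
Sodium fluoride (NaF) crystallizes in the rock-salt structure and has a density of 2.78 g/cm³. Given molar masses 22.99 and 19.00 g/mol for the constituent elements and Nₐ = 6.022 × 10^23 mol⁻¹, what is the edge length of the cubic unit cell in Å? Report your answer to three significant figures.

M(NaF) = 41.99 g/mol; Z = 4 formula units per cell.
a³ = Z·M/(N_A·ρ) = 4 × 41.99 / (6.022 × 10²³ × 2.78) = 1.003 × 10^-22 cm³, so a = 4.647 × 10^-8 cm = 4.65 Å.

4.65 Å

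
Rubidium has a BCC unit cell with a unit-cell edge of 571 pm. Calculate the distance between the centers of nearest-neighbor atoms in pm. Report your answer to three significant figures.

In a BCC structure, atoms touch along the body diagonal, so √3·a = 4r; the nearest-neighbor distance equals 2r = 0.8660·a.
d = 0.8660 × 571 = 495 pm.

495 pm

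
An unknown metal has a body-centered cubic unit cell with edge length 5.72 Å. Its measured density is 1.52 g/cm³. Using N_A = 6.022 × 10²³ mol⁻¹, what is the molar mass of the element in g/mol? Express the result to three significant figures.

A BCC cell has Z = 2 atoms; a = 5.720 × 10^-8 cm.
M = ρ·N_A·a³/Z = 1.52 × 6.022 × 10²³ × 1.871 × 10^-22 / 2 = 85.7 g/mol.

85.7 g/mol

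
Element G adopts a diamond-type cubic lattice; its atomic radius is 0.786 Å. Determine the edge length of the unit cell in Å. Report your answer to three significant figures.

3.63 Å

In a diamond cubic lattice, nearest neighbors lie along the body diagonal with √3·a = 8r.
a = 8r/√3 = 8 × 0.786 / 1.7321 = 3.63 Å.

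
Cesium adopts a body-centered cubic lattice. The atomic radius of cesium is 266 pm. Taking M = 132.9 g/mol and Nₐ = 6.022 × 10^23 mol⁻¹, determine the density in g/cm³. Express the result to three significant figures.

1.90 g/cm³

In a BCC lattice, atoms touch along the body diagonal, so √3·a = 4r, giving a = 614.3 pm = 6.143 × 10^-8 cm.
With Z = 2, ρ = Z·M/(N_A·a³) = 2 × 132.9 / (6.022 × 10²³ × 2.318 × 10^-22) = 1.904 g/cm³.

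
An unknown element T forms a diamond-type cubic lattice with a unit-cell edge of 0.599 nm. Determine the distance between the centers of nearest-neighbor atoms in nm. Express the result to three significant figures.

0.259 nm

In a diamond cubic structure, nearest neighbors lie along the body diagonal with √3·a = 8r; the nearest-neighbor distance equals 2r = 0.4330·a.
d = 0.4330 × 0.599 = 0.259 nm.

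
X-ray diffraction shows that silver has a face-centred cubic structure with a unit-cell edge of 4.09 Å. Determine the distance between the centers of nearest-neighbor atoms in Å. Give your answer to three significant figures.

In an FCC structure, atoms touch along the face diagonal, so √2·a = 4r; the nearest-neighbor distance equals 2r = 0.7071·a.
d = 0.7071 × 4.09 = 2.89 Å.

2.89 Å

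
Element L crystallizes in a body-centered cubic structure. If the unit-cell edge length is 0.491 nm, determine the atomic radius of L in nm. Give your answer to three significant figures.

In a BCC lattice, atoms touch along the body diagonal, so √3·a = 4r.
r = √3·a/4 = 1.7321 × 0.491 / 4 = 0.213 nm.

0.213 nm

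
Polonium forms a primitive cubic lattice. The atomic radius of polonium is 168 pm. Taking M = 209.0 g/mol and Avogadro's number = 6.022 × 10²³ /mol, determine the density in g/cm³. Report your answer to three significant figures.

9.15 g/cm³

In a simple cubic lattice, atoms touch along the cell edge, so a = 2r, giving a = 336.0 pm = 3.360 × 10^-8 cm.
With Z = 1, ρ = Z·M/(N_A·a³) = 1 × 209.0 / (6.022 × 10²³ × 3.793 × 10^-23) = 9.149 g/cm³.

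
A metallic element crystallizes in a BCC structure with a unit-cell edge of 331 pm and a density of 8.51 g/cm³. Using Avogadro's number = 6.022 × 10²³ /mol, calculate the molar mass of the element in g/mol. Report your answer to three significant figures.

92.9 g/mol

A BCC cell has Z = 2 atoms; a = 3.310 × 10^-8 cm.
M = ρ·N_A·a³/Z = 8.51 × 6.022 × 10²³ × 3.626 × 10^-23 / 2 = 92.9 g/mol.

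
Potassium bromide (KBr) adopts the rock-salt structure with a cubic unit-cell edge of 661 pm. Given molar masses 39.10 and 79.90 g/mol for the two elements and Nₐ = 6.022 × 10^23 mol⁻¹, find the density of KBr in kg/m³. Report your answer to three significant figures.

2740 kg/m³

The rock-salt structure contains Z = 4 formula units per cell; M(KBr) = 39.10 + 79.90 = 119.0 g/mol.
a³ = (6.610 × 10^-8 cm)³ = 2.888 × 10^-22 cm³.
ρ = 4 × 119.0 / (6.022 × 10²³ × 2.888 × 10^-22) = 2.737 g/cm³ = 2740 kg/m³.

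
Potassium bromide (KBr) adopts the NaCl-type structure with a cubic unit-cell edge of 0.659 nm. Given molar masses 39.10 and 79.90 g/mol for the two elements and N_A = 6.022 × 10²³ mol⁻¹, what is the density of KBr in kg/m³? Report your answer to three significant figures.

The NaCl-type structure contains Z = 4 formula units per cell; M(KBr) = 39.10 + 79.90 = 119.0 g/mol.
a³ = (6.590 × 10^-8 cm)³ = 2.862 × 10^-22 cm³.
ρ = 4 × 119.0 / (6.022 × 10²³ × 2.862 × 10^-22) = 2.762 g/cm³ = 2760 kg/m³.

2760 kg/m³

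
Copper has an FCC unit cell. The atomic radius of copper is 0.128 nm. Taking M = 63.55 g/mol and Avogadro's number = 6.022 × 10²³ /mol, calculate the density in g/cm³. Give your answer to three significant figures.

In an FCC lattice, atoms touch along the face diagonal, so √2·a = 4r, giving a = 0.3620 nm = 3.620 × 10^-8 cm.
With Z = 4, ρ = Z·M/(N_A·a³) = 4 × 63.55 / (6.022 × 10²³ × 4.745 × 10^-23) = 8.895 g/cm³.

8.90 g/cm³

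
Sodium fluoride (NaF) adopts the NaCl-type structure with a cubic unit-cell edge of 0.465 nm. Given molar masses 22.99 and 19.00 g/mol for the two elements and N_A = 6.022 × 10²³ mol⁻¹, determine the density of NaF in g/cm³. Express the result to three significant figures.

2.77 g/cm³

The NaCl-type structure contains Z = 4 formula units per cell; M(NaF) = 22.99 + 19.00 = 41.99 g/mol.
a³ = (4.650 × 10^-8 cm)³ = 1.005 × 10^-22 cm³.
ρ = 4 × 41.99 / (6.022 × 10²³ × 1.005 × 10^-22) = 2.774 g/cm³.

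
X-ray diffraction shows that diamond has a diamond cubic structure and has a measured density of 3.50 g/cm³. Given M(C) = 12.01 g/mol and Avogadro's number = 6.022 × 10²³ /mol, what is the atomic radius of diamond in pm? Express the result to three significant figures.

For a diamond cubic cell (Z = 8), a³ = Z·M/(N_A·ρ) = 8 × 12.01 / (6.022 × 10²³ × 3.500) = 4.559 × 10^-23 cm³, so a = 3.572 × 10^-8 cm = 357.2 pm.
Nearest neighbors lie along the body diagonal with √3·a = 8r, so r = 0.2165 × a = 77.3 pm.

77.3 pm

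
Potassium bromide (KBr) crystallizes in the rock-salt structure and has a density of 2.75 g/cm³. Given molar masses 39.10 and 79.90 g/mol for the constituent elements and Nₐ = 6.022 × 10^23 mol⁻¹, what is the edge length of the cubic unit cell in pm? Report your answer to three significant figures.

660 pm

M(KBr) = 119.0 g/mol; Z = 4 formula units per cell.
a³ = Z·M/(N_A·ρ) = 4 × 119.0 / (6.022 × 10²³ × 2.75) = 2.874 × 10^-22 cm³, so a = 6.600 × 10^-8 cm = 660 pm.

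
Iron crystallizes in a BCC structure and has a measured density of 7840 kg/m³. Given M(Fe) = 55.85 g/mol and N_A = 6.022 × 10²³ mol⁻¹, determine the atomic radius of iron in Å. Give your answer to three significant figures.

1.24 Å

For a BCC cell (Z = 2), a³ = Z·M/(N_A·ρ) = 2 × 55.85 / (6.022 × 10²³ × 7.840) = 2.366 × 10^-23 cm³, so a = 2.871 × 10^-8 cm = 2.871 Å.
Atoms touch along the body diagonal, so √3·a = 4r, so r = 0.4330 × a = 1.24 Å.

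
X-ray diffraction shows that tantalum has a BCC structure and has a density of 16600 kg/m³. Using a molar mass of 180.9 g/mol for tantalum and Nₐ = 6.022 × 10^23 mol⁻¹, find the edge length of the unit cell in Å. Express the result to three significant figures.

3.31 Å

With Z = 2 atoms per BCC cell, a³ = Z·M/(N_A·ρ) = 2 × 180.9 / (6.022 × 10²³ × 16.60 g/cm³) = 3.619 × 10^-23 cm³.
a = (3.619 × 10^-23)^(1/3) = 3.308 × 10^-8 cm = 3.31 Å.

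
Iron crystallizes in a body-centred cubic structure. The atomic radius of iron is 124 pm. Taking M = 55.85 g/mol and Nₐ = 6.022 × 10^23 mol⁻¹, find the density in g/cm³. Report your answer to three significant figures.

7.90 g/cm³

In a BCC lattice, atoms touch along the body diagonal, so √3·a = 4r, giving a = 286.4 pm = 2.864 × 10^-8 cm.
With Z = 2, ρ = Z·M/(N_A·a³) = 2 × 55.85 / (6.022 × 10²³ × 2.348 × 10^-23) = 7.899 g/cm³.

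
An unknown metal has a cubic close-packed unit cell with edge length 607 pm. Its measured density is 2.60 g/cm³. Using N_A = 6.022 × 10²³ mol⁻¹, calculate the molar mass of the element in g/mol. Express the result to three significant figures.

87.5 g/mol

An FCC cell has Z = 4 atoms; a = 6.070 × 10^-8 cm.
M = ρ·N_A·a³/Z = 2.60 × 6.022 × 10²³ × 2.236 × 10^-22 / 4 = 87.5 g/mol.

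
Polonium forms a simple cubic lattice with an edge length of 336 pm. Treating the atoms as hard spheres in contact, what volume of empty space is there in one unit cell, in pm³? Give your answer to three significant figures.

In a simple cubic lattice atoms touch along the cell edge, so a = 2r, so r = 0.5000a = 168.0 pm.
V_cell = a³ = 3.793 × 10^7 pm³; V_atoms = 1 × (4/3)πr³ = 1.986 × 10^7 pm³.
Empty space = 3.793 × 10^7 − 1.986 × 10^7 = 1.81 × 10^7 pm³.

1.81 × 10^7 pm³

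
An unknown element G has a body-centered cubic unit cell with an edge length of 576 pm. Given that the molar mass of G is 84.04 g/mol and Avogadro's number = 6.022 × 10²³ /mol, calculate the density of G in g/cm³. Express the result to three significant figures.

1.46 g/cm³

A BCC unit cell contains Z = 2 atoms.
Cell volume: a³ = (576 pm)³ = (5.760 × 10^-8 cm)³ = 1.911 × 10^-22 cm³.
ρ = Z·M/(N_A·a³) = 2 × 84.04 / (6.022 × 10²³ × 1.911 × 10^-22) = 1.461 g/cm³.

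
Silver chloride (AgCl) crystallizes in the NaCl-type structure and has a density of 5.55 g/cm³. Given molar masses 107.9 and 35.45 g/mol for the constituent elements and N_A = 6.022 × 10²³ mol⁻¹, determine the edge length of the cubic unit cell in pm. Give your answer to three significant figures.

556 pm

M(AgCl) = 143.35 g/mol; Z = 4 formula units per cell.
a³ = Z·M/(N_A·ρ) = 4 × 143.35 / (6.022 × 10²³ × 5.55) = 1.716 × 10^-22 cm³, so a = 5.557 × 10^-8 cm = 556 pm.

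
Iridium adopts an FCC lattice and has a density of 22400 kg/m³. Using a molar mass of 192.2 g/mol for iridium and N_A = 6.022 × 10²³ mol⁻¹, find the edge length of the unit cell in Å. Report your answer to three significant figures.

With Z = 4 atoms per FCC cell, a³ = Z·M/(N_A·ρ) = 4 × 192.2 / (6.022 × 10²³ × 22.40 g/cm³) = 5.699 × 10^-23 cm³.
a = (5.699 × 10^-23)^(1/3) = 3.848 × 10^-8 cm = 3.85 Å.

3.85 Å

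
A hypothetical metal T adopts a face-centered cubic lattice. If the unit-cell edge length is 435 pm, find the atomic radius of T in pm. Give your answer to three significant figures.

154 pm

In an FCC lattice, atoms touch along the face diagonal, so √2·a = 4r.
r = √2·a/4 = 1.4142 × 435 / 4 = 154 pm.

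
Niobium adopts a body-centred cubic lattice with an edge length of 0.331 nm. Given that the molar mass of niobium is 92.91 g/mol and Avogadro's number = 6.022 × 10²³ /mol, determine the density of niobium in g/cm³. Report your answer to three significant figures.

A BCC unit cell contains Z = 2 atoms.
Cell volume: a³ = (0.331 nm)³ = (3.310 × 10^-8 cm)³ = 3.626 × 10^-23 cm³.
ρ = Z·M/(N_A·a³) = 2 × 92.91 / (6.022 × 10²³ × 3.626 × 10^-23) = 8.509 g/cm³.

8.51 g/cm³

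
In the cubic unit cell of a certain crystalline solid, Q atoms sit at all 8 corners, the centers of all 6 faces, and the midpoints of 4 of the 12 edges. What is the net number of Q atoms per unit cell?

5

Corner atoms are shared by 8 cells (1/8 each), face atoms by 2 (1/2 each), edge atoms by 4 (1/4 each).
Net atoms = 8 × 1/8 + 6 × 1/2 + 4 × 1/4 = 1 + 3 + 1 = 5.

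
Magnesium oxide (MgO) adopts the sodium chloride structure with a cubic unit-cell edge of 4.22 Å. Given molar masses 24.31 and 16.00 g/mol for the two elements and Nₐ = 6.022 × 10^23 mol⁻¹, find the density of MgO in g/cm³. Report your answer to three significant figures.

The sodium chloride structure contains Z = 4 formula units per cell; M(MgO) = 24.31 + 16.00 = 40.31 g/mol.
a³ = (4.220 × 10^-8 cm)³ = 7.515 × 10^-23 cm³.
ρ = 4 × 40.31 / (6.022 × 10²³ × 7.515 × 10^-23) = 3.563 g/cm³.

3.56 g/cm³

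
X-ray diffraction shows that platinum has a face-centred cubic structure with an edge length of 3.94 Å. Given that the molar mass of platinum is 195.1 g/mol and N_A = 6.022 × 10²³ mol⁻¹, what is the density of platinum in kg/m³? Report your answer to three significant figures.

21200 kg/m³

An FCC unit cell contains Z = 4 atoms.
Cell volume: a³ = (3.94 Å)³ = (3.940 × 10^-8 cm)³ = 6.116 × 10^-23 cm³.
ρ = Z·M/(N_A·a³) = 4 × 195.1 / (6.022 × 10²³ × 6.116 × 10^-23) = 21.19 g/cm³ = 21200 kg/m³.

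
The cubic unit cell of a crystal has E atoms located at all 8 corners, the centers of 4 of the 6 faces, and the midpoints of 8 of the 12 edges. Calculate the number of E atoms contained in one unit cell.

5

Corner atoms are shared by 8 cells (1/8 each), face atoms by 2 (1/2 each), edge atoms by 4 (1/4 each).
Net atoms = 8 × 1/8 + 4 × 1/2 + 8 × 1/4 = 1 + 2 + 2 = 5.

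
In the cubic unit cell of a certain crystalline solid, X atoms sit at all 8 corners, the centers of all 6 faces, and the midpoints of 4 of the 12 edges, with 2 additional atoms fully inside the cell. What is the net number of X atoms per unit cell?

7

Corner atoms are shared by 8 cells (1/8 each), face atoms by 2 (1/2 each), edge atoms by 4 (1/4 each), interior atoms are unshared.
Net atoms = 8 × 1/8 + 6 × 1/2 + 4 × 1/4 + 2 = 1 + 3 + 1 + 2 = 7.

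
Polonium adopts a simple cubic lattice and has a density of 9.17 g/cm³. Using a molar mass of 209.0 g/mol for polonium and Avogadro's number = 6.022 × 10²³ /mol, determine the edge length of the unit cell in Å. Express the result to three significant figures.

With Z = 1 atom per simple cubic cell, a³ = Z·M/(N_A·ρ) = 1 × 209.0 / (6.022 × 10²³ × 9.170 g/cm³) = 3.785 × 10^-23 cm³.
a = (3.785 × 10^-23)^(1/3) = 3.357 × 10^-8 cm = 3.36 Å.

3.36 Å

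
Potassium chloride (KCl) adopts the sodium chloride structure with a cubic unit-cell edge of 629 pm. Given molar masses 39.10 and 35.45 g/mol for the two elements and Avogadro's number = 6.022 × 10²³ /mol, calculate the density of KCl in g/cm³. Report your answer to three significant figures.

The sodium chloride structure contains Z = 4 formula units per cell; M(KCl) = 39.10 + 35.45 = 74.55 g/mol.
a³ = (6.290 × 10^-8 cm)³ = 2.489 × 10^-22 cm³.
ρ = 4 × 74.55 / (6.022 × 10²³ × 2.489 × 10^-22) = 1.990 g/cm³.

1.99 g/cm³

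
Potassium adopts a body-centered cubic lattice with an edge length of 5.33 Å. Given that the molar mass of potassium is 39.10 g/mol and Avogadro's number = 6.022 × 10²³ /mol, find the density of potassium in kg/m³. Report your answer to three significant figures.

A BCC unit cell contains Z = 2 atoms.
Cell volume: a³ = (5.33 Å)³ = (5.330 × 10^-8 cm)³ = 1.514 × 10^-22 cm³.
ρ = Z·M/(N_A·a³) = 2 × 39.10 / (6.022 × 10²³ × 1.514 × 10^-22) = 0.8576 g/cm³ = 858 kg/m³.

858 kg/m³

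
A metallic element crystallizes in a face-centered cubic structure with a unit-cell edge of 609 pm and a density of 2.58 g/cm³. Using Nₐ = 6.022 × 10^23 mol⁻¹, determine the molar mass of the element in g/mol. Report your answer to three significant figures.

87.7 g/mol

An FCC cell has Z = 4 atoms; a = 6.090 × 10^-8 cm.
M = ρ·N_A·a³/Z = 2.58 × 6.022 × 10²³ × 2.259 × 10^-22 / 4 = 87.7 g/mol.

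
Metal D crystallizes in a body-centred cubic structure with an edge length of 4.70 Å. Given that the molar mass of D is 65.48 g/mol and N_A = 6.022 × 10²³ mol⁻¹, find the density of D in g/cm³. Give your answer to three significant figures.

A BCC unit cell contains Z = 2 atoms.
Cell volume: a³ = (4.70 Å)³ = (4.700 × 10^-8 cm)³ = 1.038 × 10^-22 cm³.
ρ = Z·M/(N_A·a³) = 2 × 65.48 / (6.022 × 10²³ × 1.038 × 10^-22) = 2.095 g/cm³.

2.09 g/cm³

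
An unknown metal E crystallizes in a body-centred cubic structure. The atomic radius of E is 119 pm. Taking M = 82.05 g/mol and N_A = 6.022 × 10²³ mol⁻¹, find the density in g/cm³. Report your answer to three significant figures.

13.1 g/cm³

In a BCC lattice, atoms touch along the body diagonal, so √3·a = 4r, giving a = 274.8 pm = 2.748 × 10^-8 cm.
With Z = 2, ρ = Z·M/(N_A·a³) = 2 × 82.05 / (6.022 × 10²³ × 2.076 × 10^-23) = 13.13 g/cm³.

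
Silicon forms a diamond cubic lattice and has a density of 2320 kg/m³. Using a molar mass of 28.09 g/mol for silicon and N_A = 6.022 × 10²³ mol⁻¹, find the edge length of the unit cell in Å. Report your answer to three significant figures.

5.44 Å

With Z = 8 atoms per diamond cubic cell, a³ = Z·M/(N_A·ρ) = 8 × 28.09 / (6.022 × 10²³ × 2.320 g/cm³) = 1.608 × 10^-22 cm³.
a = (1.608 × 10^-22)^(1/3) = 5.438 × 10^-8 cm = 5.44 Å.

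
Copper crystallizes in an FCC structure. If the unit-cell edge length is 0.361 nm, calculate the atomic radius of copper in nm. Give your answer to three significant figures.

0.128 nm

In an FCC lattice, atoms touch along the face diagonal, so √2·a = 4r.
r = √2·a/4 = 1.4142 × 0.361 / 4 = 0.128 nm.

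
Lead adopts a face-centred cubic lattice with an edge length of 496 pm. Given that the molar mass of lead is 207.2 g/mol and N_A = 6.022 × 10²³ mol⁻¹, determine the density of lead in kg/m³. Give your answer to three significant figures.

11300 kg/m³

An FCC unit cell contains Z = 4 atoms.
Cell volume: a³ = (496 pm)³ = (4.960 × 10^-8 cm)³ = 1.220 × 10^-22 cm³.
ρ = Z·M/(N_A·a³) = 4 × 207.2 / (6.022 × 10²³ × 1.220 × 10^-22) = 11.28 g/cm³ = 11300 kg/m³.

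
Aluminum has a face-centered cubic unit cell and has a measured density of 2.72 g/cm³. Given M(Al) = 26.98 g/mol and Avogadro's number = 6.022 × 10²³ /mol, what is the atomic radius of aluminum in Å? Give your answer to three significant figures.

1.43 Å

For an FCC cell (Z = 4), a³ = Z·M/(N_A·ρ) = 4 × 26.98 / (6.022 × 10²³ × 2.720) = 6.589 × 10^-23 cm³, so a = 4.039 × 10^-8 cm = 4.039 Å.
Atoms touch along the face diagonal, so √2·a = 4r, so r = 0.3536 × a = 1.43 Å.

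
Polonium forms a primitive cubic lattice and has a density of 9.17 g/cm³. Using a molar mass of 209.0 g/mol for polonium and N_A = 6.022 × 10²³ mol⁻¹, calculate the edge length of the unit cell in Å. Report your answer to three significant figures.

3.36 Å

With Z = 1 atom per simple cubic cell, a³ = Z·M/(N_A·ρ) = 1 × 209.0 / (6.022 × 10²³ × 9.170 g/cm³) = 3.785 × 10^-23 cm³.
a = (3.785 × 10^-23)^(1/3) = 3.357 × 10^-8 cm = 3.36 Å.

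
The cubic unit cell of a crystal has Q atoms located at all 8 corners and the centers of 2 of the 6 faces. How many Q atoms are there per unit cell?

Corner atoms are shared by 8 cells (1/8 each), face atoms by 2 (1/2 each).
Net atoms = 8 × 1/8 + 2 × 1/2 = 1 + 1 = 2.

2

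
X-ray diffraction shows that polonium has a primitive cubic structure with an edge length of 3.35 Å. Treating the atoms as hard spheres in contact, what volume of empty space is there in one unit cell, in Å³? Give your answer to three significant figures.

In a simple cubic lattice atoms touch along the cell edge, so a = 2r, so r = 0.5000a = 1.675 Å.
V_cell = a³ = 37.60 Å³; V_atoms = 1 × (4/3)πr³ = 19.68 Å³.
Empty space = 37.60 − 19.68 = 17.9 Å³.

17.9 Å³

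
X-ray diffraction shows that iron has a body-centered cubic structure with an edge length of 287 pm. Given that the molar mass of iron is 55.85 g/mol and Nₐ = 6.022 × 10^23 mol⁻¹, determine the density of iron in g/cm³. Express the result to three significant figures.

A BCC unit cell contains Z = 2 atoms.
Cell volume: a³ = (287 pm)³ = (2.870 × 10^-8 cm)³ = 2.364 × 10^-23 cm³.
ρ = Z·M/(N_A·a³) = 2 × 55.85 / (6.022 × 10²³ × 2.364 × 10^-23) = 7.846 g/cm³.

7.85 g/cm³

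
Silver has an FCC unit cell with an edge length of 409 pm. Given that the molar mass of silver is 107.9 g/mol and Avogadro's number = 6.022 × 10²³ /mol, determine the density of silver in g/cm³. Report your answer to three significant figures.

An FCC unit cell contains Z = 4 atoms.
Cell volume: a³ = (409 pm)³ = (4.090 × 10^-8 cm)³ = 6.842 × 10^-23 cm³.
ρ = Z·M/(N_A·a³) = 4 × 107.9 / (6.022 × 10²³ × 6.842 × 10^-23) = 10.48 g/cm³.

10.5 g/cm³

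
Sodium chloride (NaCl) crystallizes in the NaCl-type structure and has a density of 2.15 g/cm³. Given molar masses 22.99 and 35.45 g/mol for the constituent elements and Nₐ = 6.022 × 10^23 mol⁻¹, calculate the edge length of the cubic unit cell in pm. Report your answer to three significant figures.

565 pm

M(NaCl) = 58.44 g/mol; Z = 4 formula units per cell.
a³ = Z·M/(N_A·ρ) = 4 × 58.44 / (6.022 × 10²³ × 2.15) = 1.805 × 10^-22 cm³, so a = 5.652 × 10^-8 cm = 565 pm.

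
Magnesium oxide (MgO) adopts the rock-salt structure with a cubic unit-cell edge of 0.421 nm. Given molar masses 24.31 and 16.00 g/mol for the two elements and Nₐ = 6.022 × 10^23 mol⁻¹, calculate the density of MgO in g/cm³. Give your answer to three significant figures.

3.59 g/cm³

The rock-salt structure contains Z = 4 formula units per cell; M(MgO) = 24.31 + 16.00 = 40.31 g/mol.
a³ = (4.210 × 10^-8 cm)³ = 7.462 × 10^-23 cm³.
ρ = 4 × 40.31 / (6.022 × 10²³ × 7.462 × 10^-23) = 3.588 g/cm³.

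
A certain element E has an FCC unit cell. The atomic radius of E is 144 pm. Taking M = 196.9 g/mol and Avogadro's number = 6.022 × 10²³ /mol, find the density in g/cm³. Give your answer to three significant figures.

In an FCC lattice, atoms touch along the face diagonal, so √2·a = 4r, giving a = 407.3 pm = 4.073 × 10^-8 cm.
With Z = 4, ρ = Z·M/(N_A·a³) = 4 × 196.9 / (6.022 × 10²³ × 6.757 × 10^-23) = 19.36 g/cm³.

19.4 g/cm³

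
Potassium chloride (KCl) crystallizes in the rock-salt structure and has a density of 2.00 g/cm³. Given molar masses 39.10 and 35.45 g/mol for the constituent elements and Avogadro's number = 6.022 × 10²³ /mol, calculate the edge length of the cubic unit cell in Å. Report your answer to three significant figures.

M(KCl) = 74.55 g/mol; Z = 4 formula units per cell.
a³ = Z·M/(N_A·ρ) = 4 × 74.55 / (6.022 × 10²³ × 2.00) = 2.476 × 10^-22 cm³, so a = 6.279 × 10^-8 cm = 6.28 Å.

6.28 Å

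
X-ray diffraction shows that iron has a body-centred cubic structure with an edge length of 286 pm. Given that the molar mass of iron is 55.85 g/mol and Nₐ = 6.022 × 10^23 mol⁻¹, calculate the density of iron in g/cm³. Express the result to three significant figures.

A BCC unit cell contains Z = 2 atoms.
Cell volume: a³ = (286 pm)³ = (2.860 × 10^-8 cm)³ = 2.339 × 10^-23 cm³.
ρ = Z·M/(N_A·a³) = 2 × 55.85 / (6.022 × 10²³ × 2.339 × 10^-23) = 7.929 g/cm³.

7.93 g/cm³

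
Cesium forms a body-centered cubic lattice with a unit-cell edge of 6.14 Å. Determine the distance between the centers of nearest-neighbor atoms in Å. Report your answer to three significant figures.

5.32 Å

In a BCC structure, atoms touch along the body diagonal, so √3·a = 4r; the nearest-neighbor distance equals 2r = 0.8660·a.
d = 0.8660 × 6.14 = 5.32 Å.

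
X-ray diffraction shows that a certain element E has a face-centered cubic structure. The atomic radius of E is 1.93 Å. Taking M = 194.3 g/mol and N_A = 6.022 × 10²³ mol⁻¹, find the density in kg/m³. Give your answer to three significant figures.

7930 kg/m³

In an FCC lattice, atoms touch along the face diagonal, so √2·a = 4r, giving a = 5.459 Å = 5.459 × 10^-8 cm.
With Z = 4, ρ = Z·M/(N_A·a³) = 4 × 194.3 / (6.022 × 10²³ × 1.627 × 10^-22) = 7.934 g/cm³ = 7930 kg/m³.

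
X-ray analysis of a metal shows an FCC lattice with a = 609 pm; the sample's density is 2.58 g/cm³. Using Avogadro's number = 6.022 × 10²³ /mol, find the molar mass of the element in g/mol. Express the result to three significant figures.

87.7 g/mol

An FCC cell has Z = 4 atoms; a = 6.090 × 10^-8 cm.
M = ρ·N_A·a³/Z = 2.58 × 6.022 × 10²³ × 2.259 × 10^-22 / 4 = 87.7 g/mol.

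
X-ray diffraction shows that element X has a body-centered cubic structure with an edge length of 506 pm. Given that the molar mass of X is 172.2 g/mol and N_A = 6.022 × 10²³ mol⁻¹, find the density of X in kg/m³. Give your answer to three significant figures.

A BCC unit cell contains Z = 2 atoms.
Cell volume: a³ = (506 pm)³ = (5.060 × 10^-8 cm)³ = 1.296 × 10^-22 cm³.
ρ = Z·M/(N_A·a³) = 2 × 172.2 / (6.022 × 10²³ × 1.296 × 10^-22) = 4.414 g/cm³ = 4410 kg/m³.

4410 kg/m³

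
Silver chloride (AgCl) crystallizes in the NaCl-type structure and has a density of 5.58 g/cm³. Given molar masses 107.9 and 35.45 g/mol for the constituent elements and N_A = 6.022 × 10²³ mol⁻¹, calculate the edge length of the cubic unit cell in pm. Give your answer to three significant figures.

555 pm

M(AgCl) = 143.35 g/mol; Z = 4 formula units per cell.
a³ = Z·M/(N_A·ρ) = 4 × 143.35 / (6.022 × 10²³ × 5.58) = 1.706 × 10^-22 cm³, so a = 5.547 × 10^-8 cm = 555 pm.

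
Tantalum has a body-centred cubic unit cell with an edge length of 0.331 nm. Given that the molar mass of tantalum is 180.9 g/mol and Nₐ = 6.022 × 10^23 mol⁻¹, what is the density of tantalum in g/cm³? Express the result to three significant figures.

16.6 g/cm³

A BCC unit cell contains Z = 2 atoms.
Cell volume: a³ = (0.331 nm)³ = (3.310 × 10^-8 cm)³ = 3.626 × 10^-23 cm³.
ρ = Z·M/(N_A·a³) = 2 × 180.9 / (6.022 × 10²³ × 3.626 × 10^-23) = 16.57 g/cm³.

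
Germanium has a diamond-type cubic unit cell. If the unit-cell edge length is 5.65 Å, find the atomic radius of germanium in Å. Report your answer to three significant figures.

In a diamond cubic lattice, nearest neighbors lie along the body diagonal with √3·a = 8r.
r = √3·a/8 = 1.7321 × 5.65 / 8 = 1.22 Å.

1.22 Å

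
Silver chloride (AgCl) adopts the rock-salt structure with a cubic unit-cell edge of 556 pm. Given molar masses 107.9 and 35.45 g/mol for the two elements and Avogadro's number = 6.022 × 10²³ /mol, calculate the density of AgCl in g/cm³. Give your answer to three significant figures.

5.54 g/cm³

The rock-salt structure contains Z = 4 formula units per cell; M(AgCl) = 107.9 + 35.45 = 143.35 g/mol.
a³ = (5.560 × 10^-8 cm)³ = 1.719 × 10^-22 cm³.
ρ = 4 × 143.35 / (6.022 × 10²³ × 1.719 × 10^-22) = 5.540 g/cm³.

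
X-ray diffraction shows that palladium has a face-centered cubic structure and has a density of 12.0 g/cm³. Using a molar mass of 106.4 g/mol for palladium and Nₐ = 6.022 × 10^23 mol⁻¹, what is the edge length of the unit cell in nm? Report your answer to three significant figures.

0.389 nm

With Z = 4 atoms per FCC cell, a³ = Z·M/(N_A·ρ) = 4 × 106.4 / (6.022 × 10²³ × 12.00 g/cm³) = 5.890 × 10^-23 cm³.
a = (5.890 × 10^-23)^(1/3) = 3.891 × 10^-8 cm = 0.389 nm.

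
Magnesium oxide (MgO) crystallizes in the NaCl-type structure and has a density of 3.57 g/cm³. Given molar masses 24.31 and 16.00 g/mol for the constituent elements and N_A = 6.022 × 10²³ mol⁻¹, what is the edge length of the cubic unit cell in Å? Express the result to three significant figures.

M(MgO) = 40.31 g/mol; Z = 4 formula units per cell.
a³ = Z·M/(N_A·ρ) = 4 × 40.31 / (6.022 × 10²³ × 3.57) = 7.500 × 10^-23 cm³, so a = 4.217 × 10^-8 cm = 4.22 Å.

4.22 Å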